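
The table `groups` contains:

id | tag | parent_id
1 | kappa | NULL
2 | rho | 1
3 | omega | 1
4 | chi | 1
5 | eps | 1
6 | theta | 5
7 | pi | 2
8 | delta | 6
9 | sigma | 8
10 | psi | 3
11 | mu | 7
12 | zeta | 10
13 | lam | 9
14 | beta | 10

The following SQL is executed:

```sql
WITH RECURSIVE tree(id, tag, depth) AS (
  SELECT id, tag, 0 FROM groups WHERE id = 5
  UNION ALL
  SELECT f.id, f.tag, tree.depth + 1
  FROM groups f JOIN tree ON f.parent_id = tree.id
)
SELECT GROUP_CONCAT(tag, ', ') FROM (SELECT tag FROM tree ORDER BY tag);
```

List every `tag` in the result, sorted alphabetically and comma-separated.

delta, eps, lam, sigma, theta

Base: id=5 (eps) at depth 0.
Iteration 1: rows with parent_id in {5} -> theta (id 6, depth 1).
Iteration 2: rows with parent_id in {6} -> delta (id 8, depth 2).
Iteration 3: rows with parent_id in {8} -> sigma (id 9, depth 3).
Iteration 4: rows with parent_id in {9} -> lam (id 13, depth 4).
Iteration 5: no rows with parent_id in {13}; recursion stops.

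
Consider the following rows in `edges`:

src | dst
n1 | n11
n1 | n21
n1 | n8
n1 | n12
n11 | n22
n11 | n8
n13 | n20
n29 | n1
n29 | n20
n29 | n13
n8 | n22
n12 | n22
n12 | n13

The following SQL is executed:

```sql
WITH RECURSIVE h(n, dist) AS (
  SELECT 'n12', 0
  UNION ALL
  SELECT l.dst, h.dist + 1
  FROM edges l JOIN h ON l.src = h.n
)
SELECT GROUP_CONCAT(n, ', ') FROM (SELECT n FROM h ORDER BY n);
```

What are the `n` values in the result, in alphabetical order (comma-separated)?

Base: (n12, dist=0).
Iteration 1: edges from {n12} -> (n13, dist=1), (n22, dist=1).
Iteration 2: edges from {n13,n22} -> (n20, dist=2).
Iteration 3: no outgoing edges from {n20}; recursion stops.

n12, n13, n20, n22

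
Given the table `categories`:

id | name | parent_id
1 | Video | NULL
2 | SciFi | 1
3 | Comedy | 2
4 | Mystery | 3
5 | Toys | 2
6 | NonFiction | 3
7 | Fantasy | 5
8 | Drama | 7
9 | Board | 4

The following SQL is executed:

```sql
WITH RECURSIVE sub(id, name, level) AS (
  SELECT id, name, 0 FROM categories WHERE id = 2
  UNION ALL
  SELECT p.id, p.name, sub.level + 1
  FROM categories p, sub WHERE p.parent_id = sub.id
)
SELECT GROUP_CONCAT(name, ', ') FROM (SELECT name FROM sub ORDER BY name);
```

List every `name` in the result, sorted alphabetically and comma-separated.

Board, Comedy, Drama, Fantasy, Mystery, NonFiction, SciFi, Toys

Base: id=2 (SciFi) at level 0.
Iteration 1: rows with parent_id in {2} -> Comedy (id 3, level 1), Toys (id 5, level 1).
Iteration 2: rows with parent_id in {3,5} -> Mystery (id 4, level 2), NonFiction (id 6, level 2), Fantasy (id 7, level 2).
Iteration 3: rows with parent_id in {4,6,7} -> Drama (id 8, level 3), Board (id 9, level 3).
Iteration 4: no rows with parent_id in {8,9}; recursion stops.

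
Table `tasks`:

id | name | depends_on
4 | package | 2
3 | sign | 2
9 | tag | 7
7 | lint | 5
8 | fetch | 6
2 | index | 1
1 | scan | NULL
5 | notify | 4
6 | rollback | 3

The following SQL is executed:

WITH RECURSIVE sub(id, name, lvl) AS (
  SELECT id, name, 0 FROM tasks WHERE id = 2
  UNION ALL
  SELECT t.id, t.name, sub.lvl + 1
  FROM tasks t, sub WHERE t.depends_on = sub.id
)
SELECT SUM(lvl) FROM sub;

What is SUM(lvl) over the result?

Base: id=2 (index) at lvl 0.
Iteration 1: rows with depends_on in {2} -> sign (id 3, lvl 1), package (id 4, lvl 1).
Iteration 2: rows with depends_on in {3,4} -> notify (id 5, lvl 2), rollback (id 6, lvl 2).
Iteration 3: rows with depends_on in {5,6} -> lint (id 7, lvl 3), fetch (id 8, lvl 3).
Iteration 4: rows with depends_on in {7,8} -> tag (id 9, lvl 4).
Iteration 5: no rows with depends_on in {9}; recursion stops.
SUM(lvl) = 0 + 1 + 1 + 2 + 2 + 3 + 3 + 4 = 16.

16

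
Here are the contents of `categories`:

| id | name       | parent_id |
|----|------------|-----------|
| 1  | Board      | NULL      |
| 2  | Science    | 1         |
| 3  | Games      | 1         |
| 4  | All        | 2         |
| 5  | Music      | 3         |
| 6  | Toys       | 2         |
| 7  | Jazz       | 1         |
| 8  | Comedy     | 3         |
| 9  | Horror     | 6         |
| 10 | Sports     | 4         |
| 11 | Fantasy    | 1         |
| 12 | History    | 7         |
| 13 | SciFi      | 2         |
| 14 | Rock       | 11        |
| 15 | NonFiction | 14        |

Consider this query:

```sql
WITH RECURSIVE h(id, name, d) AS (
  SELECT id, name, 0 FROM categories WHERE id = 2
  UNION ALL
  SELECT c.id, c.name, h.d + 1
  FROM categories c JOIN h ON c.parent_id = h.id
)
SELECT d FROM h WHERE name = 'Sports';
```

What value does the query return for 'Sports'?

Base: id=2 (Science) at d 0.
Iteration 1: rows with parent_id in {2} -> All (id 4, d 1), Toys (id 6, d 1), SciFi (id 13, d 1).
Iteration 2: rows with parent_id in {4,6,13} -> Horror (id 9, d 2), Sports (id 10, d 2).
Iteration 3: no rows with parent_id in {9,10}; recursion stops.

2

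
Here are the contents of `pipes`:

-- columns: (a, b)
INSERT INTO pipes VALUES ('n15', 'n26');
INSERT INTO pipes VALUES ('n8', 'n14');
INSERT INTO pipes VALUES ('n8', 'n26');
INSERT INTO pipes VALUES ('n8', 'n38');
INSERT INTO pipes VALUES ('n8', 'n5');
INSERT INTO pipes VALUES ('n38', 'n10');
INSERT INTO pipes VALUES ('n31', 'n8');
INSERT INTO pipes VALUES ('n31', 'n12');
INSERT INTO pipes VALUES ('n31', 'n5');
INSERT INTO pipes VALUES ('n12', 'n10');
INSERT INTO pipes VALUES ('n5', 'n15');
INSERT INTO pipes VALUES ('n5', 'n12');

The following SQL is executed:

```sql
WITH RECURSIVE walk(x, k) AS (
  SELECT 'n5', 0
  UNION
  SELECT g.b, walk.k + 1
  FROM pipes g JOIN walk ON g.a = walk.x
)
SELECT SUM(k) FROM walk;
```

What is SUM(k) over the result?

Base: (n5, k=0).
Iteration 1: edges from {n5} -> (n12, k=1), (n15, k=1).
Iteration 2: edges from {n12,n15} -> (n10, k=2), (n26, k=2).
Iteration 3: no outgoing edges from {n10,n26}; recursion stops.
SUM(k) = 0 + 1 + 1 + 2 + 2 = 6.

6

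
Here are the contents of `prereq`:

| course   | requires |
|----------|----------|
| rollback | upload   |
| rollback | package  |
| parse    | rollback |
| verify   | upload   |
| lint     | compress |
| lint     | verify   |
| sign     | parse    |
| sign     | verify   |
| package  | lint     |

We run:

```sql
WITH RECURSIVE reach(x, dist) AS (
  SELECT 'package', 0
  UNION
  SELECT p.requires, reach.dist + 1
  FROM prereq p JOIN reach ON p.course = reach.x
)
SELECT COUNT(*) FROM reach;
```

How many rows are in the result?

5

Base: (package, dist=0).
Iteration 1: edges from {package} -> (lint, dist=1).
Iteration 2: edges from {lint} -> (compress, dist=2), (verify, dist=2).
Iteration 3: edges from {compress,verify} -> (upload, dist=3).
Iteration 4: no outgoing edges from {upload}; recursion stops.
Total rows emitted: 5.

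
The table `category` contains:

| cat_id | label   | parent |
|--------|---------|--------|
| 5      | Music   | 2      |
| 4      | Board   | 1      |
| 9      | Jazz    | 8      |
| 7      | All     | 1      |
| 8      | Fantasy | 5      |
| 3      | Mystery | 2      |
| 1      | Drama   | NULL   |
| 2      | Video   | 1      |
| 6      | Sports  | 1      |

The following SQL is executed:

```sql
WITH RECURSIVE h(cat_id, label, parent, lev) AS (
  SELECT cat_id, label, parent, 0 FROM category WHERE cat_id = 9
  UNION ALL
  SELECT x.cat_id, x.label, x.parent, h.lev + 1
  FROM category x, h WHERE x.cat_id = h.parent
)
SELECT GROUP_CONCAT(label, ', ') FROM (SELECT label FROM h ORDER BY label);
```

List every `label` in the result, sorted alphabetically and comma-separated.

Base: cat_id=9 (Jazz), parent=8, lev 0.
Iteration 1: join on cat_id=8 -> Fantasy (id 8, parent=5, lev 1).
Iteration 2: join on cat_id=5 -> Music (id 5, parent=2, lev 2).
Iteration 3: join on cat_id=2 -> Video (id 2, parent=1, lev 3).
Iteration 4: join on cat_id=1 -> Drama (id 1, parent=NULL, lev 4).
Iteration 5: parent is NULL; no match; recursion stops.

Drama, Fantasy, Jazz, Music, Video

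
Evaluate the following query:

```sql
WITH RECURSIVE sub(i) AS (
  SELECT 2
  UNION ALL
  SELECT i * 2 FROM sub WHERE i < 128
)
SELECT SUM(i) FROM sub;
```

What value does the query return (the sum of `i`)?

254

Base: i=2.
Iteration 1: 2 < 128 holds -> i = 2 * 2 = 4.
Iteration 2: 4 < 128 holds -> i = 4 * 2 = 8.
Iteration 3: 8 < 128 holds -> i = 8 * 2 = 16.
Iteration 4: 16 < 128 holds -> i = 16 * 2 = 32.
Iteration 5: 32 < 128 holds -> i = 32 * 2 = 64.
Iteration 6: 64 < 128 holds -> i = 64 * 2 = 128.
Iteration 7: 128 < 128 fails; recursion stops.
SUM(i) = 2 + 4 + 8 + 16 + 32 + 64 + 128 = 254.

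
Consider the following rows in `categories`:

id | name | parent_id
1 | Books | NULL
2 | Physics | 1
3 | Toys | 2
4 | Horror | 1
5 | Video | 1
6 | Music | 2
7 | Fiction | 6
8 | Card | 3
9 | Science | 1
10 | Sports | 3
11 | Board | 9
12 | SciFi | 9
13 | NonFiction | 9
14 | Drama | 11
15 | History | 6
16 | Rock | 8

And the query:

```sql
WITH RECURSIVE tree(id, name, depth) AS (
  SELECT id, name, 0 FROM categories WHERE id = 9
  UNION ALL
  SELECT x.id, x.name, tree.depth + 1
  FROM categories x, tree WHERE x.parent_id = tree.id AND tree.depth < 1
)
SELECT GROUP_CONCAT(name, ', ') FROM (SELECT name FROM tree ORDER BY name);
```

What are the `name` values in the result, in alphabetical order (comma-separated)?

Base: id=9 (Science) at depth 0.
Iteration 1: rows with parent_id in {9} -> Board (id 11, depth 1), SciFi (id 12, depth 1), NonFiction (id 13, depth 1).
Iteration 2: depth < 1 fails for all current rows; recursion stops.

Board, NonFiction, SciFi, Science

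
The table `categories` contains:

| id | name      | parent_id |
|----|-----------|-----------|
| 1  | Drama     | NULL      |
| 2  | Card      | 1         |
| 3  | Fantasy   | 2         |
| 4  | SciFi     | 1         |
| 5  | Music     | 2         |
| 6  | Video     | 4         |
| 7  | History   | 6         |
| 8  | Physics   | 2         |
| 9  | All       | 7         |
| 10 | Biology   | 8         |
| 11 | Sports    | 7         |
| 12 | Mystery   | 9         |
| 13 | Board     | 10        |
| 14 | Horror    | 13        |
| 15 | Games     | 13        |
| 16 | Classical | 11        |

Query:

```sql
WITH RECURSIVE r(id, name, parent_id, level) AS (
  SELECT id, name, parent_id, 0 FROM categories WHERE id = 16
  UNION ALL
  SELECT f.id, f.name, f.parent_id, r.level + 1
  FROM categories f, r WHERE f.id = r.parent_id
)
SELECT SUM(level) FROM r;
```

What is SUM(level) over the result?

Base: id=16 (Classical), parent_id=11, level 0.
Iteration 1: join on id=11 -> Sports (id 11, parent_id=7, level 1).
Iteration 2: join on id=7 -> History (id 7, parent_id=6, level 2).
Iteration 3: join on id=6 -> Video (id 6, parent_id=4, level 3).
Iteration 4: join on id=4 -> SciFi (id 4, parent_id=1, level 4).
Iteration 5: join on id=1 -> Drama (id 1, parent_id=NULL, level 5).
Iteration 6: parent_id is NULL; no match; recursion stops.
SUM(level) = 0 + 1 + 2 + 3 + 4 + 5 = 15.

15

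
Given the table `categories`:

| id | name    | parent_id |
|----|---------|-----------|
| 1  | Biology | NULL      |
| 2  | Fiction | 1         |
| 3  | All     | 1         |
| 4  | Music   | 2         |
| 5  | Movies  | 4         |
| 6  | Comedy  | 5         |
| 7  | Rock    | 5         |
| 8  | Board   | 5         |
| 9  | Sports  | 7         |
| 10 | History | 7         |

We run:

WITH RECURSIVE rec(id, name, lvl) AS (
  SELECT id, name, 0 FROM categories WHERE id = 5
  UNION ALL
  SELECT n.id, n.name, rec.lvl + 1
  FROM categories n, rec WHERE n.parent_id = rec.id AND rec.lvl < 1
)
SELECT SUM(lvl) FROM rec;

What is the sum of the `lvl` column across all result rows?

Base: id=5 (Movies) at lvl 0.
Iteration 1: rows with parent_id in {5} -> Comedy (id 6, lvl 1), Rock (id 7, lvl 1), Board (id 8, lvl 1).
Iteration 2: lvl < 1 fails for all current rows; recursion stops.
SUM(lvl) = 0 + 1 + 1 + 1 = 3.

3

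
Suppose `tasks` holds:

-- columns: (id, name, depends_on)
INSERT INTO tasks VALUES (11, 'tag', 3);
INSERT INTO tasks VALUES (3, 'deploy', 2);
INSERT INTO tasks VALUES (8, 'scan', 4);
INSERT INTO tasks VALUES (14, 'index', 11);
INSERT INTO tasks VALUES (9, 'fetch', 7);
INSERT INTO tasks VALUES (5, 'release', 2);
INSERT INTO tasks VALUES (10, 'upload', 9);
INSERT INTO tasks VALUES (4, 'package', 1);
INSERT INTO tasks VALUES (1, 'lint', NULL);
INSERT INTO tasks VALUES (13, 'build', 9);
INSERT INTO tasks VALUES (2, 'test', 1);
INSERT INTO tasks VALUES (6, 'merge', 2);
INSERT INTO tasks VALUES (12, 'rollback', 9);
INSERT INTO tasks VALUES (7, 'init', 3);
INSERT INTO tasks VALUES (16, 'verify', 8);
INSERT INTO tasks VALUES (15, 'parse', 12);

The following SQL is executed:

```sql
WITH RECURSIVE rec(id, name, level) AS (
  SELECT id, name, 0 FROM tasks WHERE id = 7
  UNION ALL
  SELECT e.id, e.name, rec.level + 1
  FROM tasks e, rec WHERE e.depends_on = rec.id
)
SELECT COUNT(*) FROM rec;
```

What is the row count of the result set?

6

Base: id=7 (init) at level 0.
Iteration 1: rows with depends_on in {7} -> fetch (id 9, level 1).
Iteration 2: rows with depends_on in {9} -> upload (id 10, level 2), rollback (id 12, level 2), build (id 13, level 2).
Iteration 3: rows with depends_on in {10,12,13} -> parse (id 15, level 3).
Iteration 4: no rows with depends_on in {15}; recursion stops.
Total rows emitted: 6.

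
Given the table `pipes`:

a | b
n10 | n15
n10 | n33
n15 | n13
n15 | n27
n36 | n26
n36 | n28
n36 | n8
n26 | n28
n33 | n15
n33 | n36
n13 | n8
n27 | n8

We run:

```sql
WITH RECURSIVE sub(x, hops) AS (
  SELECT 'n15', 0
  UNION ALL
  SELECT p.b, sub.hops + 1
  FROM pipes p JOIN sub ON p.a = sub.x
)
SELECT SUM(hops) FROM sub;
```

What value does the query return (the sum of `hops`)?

6

Base: (n15, hops=0).
Iteration 1: edges from {n15} -> (n13, hops=1), (n27, hops=1).
Iteration 2: edges from {n13,n27} -> (n8, hops=2) x2. [UNION ALL keeps all 2 new rows, including repeats]
Iteration 3: no outgoing edges from {n8}; recursion stops.
SUM(hops) = 0 + 1 + 1 + 2 + 2 = 6.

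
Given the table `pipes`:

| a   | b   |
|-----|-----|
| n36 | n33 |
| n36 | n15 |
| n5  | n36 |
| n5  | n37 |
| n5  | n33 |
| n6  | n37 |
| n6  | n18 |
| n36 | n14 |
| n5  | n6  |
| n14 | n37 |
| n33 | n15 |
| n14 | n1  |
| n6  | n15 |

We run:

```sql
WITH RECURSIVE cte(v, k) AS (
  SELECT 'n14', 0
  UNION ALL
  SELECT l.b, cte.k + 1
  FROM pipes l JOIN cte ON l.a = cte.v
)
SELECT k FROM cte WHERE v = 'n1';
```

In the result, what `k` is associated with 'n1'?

1

Base: (n14, k=0).
Iteration 1: edges from {n14} -> (n1, k=1), (n37, k=1).
Iteration 2: no outgoing edges from {n1,n37}; recursion stops.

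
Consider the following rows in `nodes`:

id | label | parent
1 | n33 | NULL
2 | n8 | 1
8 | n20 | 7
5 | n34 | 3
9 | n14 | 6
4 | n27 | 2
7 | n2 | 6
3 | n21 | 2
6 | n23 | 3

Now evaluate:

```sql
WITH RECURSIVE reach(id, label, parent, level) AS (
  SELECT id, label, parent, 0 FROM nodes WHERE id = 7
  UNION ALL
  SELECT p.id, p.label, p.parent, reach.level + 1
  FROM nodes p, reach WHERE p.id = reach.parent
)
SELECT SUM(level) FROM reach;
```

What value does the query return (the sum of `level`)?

Base: id=7 (n2), parent=6, level 0.
Iteration 1: join on id=6 -> n23 (id 6, parent=3, level 1).
Iteration 2: join on id=3 -> n21 (id 3, parent=2, level 2).
Iteration 3: join on id=2 -> n8 (id 2, parent=1, level 3).
Iteration 4: join on id=1 -> n33 (id 1, parent=NULL, level 4).
Iteration 5: parent is NULL; no match; recursion stops.
SUM(level) = 0 + 1 + 2 + 3 + 4 = 10.

10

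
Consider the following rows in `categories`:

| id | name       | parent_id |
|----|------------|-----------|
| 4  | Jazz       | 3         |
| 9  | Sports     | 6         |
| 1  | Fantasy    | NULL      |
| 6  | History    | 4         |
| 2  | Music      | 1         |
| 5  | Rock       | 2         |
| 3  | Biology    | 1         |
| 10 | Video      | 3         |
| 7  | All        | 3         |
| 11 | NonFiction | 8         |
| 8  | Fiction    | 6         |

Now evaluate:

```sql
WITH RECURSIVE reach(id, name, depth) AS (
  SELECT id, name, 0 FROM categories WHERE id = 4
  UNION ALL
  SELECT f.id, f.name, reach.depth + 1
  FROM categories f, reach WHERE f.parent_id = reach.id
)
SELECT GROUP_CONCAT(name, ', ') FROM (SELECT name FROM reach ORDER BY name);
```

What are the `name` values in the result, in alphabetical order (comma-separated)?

Fiction, History, Jazz, NonFiction, Sports

Base: id=4 (Jazz) at depth 0.
Iteration 1: rows with parent_id in {4} -> History (id 6, depth 1).
Iteration 2: rows with parent_id in {6} -> Fiction (id 8, depth 2), Sports (id 9, depth 2).
Iteration 3: rows with parent_id in {8,9} -> NonFiction (id 11, depth 3).
Iteration 4: no rows with parent_id in {11}; recursion stops.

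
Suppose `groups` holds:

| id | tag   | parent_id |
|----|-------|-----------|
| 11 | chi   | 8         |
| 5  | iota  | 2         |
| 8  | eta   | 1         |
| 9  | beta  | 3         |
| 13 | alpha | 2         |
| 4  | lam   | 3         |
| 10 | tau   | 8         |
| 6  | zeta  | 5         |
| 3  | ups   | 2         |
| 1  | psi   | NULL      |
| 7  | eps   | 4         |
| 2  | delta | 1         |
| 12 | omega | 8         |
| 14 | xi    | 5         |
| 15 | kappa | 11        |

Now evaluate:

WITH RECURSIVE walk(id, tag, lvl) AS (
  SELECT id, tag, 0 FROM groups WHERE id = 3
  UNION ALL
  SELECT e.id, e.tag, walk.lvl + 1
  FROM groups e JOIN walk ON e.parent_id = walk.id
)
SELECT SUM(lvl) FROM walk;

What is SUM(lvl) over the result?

4

Base: id=3 (ups) at lvl 0.
Iteration 1: rows with parent_id in {3} -> lam (id 4, lvl 1), beta (id 9, lvl 1).
Iteration 2: rows with parent_id in {4,9} -> eps (id 7, lvl 2).
Iteration 3: no rows with parent_id in {7}; recursion stops.
SUM(lvl) = 0 + 1 + 1 + 2 = 4.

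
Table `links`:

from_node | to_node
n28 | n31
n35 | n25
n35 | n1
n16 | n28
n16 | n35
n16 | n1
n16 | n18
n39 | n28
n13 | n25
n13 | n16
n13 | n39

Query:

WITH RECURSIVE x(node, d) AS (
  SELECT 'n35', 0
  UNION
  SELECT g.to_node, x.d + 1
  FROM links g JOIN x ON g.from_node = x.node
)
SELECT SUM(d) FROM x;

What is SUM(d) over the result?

2

Base: (n35, d=0).
Iteration 1: edges from {n35} -> (n1, d=1), (n25, d=1).
Iteration 2: no outgoing edges from {n1,n25}; recursion stops.
SUM(d) = 0 + 1 + 1 = 2.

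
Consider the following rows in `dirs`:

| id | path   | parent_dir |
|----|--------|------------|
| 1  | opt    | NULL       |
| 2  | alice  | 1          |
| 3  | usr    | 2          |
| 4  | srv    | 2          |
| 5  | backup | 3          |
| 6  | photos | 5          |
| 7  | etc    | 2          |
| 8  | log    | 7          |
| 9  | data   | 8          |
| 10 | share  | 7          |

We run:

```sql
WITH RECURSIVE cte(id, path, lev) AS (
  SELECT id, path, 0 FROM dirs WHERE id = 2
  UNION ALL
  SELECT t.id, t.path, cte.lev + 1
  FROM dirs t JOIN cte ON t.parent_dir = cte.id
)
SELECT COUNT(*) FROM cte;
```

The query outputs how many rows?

Base: id=2 (alice) at lev 0.
Iteration 1: rows with parent_dir in {2} -> usr (id 3, lev 1), srv (id 4, lev 1), etc (id 7, lev 1).
Iteration 2: rows with parent_dir in {3,4,7} -> backup (id 5, lev 2), log (id 8, lev 2), share (id 10, lev 2).
Iteration 3: rows with parent_dir in {5,8,10} -> photos (id 6, lev 3), data (id 9, lev 3).
Iteration 4: no rows with parent_dir in {6,9}; recursion stops.
Total rows emitted: 9.

9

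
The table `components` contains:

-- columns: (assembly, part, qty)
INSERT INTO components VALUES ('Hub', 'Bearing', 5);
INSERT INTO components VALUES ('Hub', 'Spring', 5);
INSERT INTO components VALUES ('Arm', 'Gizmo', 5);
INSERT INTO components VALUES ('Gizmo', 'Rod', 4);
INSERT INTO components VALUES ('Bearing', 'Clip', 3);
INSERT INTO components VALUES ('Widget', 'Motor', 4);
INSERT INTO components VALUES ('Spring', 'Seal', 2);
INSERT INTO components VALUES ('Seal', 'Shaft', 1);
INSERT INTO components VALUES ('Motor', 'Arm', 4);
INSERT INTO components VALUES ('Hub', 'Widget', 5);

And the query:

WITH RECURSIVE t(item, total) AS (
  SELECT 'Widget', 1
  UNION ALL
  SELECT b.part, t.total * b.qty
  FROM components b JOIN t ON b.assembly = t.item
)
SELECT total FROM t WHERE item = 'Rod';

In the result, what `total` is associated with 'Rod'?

Base: (Widget, total=1).
Iteration 1: components of {Widget} -> Motor = 1*4 = 4.
Iteration 2: components of {Motor} -> Arm = 4*4 = 16.
Iteration 3: components of {Arm} -> Gizmo = 16*5 = 80.
Iteration 4: components of {Gizmo} -> Rod = 80*4 = 320.
Iteration 5: no further components; recursion stops.

320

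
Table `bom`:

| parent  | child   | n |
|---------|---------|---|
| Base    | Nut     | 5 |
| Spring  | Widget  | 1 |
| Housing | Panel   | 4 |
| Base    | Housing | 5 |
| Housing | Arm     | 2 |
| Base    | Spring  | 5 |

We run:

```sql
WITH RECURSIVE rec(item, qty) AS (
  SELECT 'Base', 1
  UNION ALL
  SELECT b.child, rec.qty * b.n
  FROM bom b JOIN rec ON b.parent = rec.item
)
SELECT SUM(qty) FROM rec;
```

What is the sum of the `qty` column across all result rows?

Base: (Base, qty=1).
Iteration 1: components of {Base} -> Housing = 1*5 = 5, Nut = 1*5 = 5, Spring = 1*5 = 5.
Iteration 2: components of {Housing,Nut,Spring} -> Arm = 5*2 = 10, Panel = 5*4 = 20, Widget = 5*1 = 5.
Iteration 3: no further components; recursion stops.
SUM(qty) = 1 + 5 + 5 + 5 + 10 + 20 + 5 = 51.

51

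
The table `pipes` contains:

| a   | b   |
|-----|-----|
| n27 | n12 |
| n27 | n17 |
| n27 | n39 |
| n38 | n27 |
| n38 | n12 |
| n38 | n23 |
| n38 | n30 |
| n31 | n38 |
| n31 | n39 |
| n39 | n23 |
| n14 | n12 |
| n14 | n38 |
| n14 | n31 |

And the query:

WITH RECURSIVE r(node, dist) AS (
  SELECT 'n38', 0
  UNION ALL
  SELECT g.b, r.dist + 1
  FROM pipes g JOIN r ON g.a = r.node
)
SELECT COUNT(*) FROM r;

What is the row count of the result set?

9

Base: (n38, dist=0).
Iteration 1: edges from {n38} -> (n12, dist=1), (n23, dist=1), (n27, dist=1), (n30, dist=1).
Iteration 2: edges from {n12,n23,n27,n30} -> (n12, dist=2), (n17, dist=2), (n39, dist=2).
Iteration 3: edges from {n12,n17,n39} -> (n23, dist=3).
Iteration 4: no outgoing edges from {n23}; recursion stops.
Total rows emitted: 9.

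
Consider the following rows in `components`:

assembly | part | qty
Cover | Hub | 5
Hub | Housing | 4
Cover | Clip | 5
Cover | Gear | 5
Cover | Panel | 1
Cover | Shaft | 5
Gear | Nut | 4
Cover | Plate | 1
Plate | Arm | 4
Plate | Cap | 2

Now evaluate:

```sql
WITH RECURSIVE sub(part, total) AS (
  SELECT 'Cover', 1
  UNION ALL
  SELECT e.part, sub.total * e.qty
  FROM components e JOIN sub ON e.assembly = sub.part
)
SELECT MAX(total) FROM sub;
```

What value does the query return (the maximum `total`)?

20

Base: (Cover, total=1).
Iteration 1: components of {Cover} -> Clip = 1*5 = 5, Gear = 1*5 = 5, Hub = 1*5 = 5, Panel = 1*1 = 1, Plate = 1*1 = 1, Shaft = 1*5 = 5.
Iteration 2: components of {Clip,Gear,Hub,Panel,Plate,Shaft} -> Arm = 1*4 = 4, Cap = 1*2 = 2, Housing = 5*4 = 20, Nut = 5*4 = 20.
Iteration 3: no further components; recursion stops.
total values: 1, 5, 5, 5, 1, 5, 1, 20, 20, 4, 2; the maximum is 20.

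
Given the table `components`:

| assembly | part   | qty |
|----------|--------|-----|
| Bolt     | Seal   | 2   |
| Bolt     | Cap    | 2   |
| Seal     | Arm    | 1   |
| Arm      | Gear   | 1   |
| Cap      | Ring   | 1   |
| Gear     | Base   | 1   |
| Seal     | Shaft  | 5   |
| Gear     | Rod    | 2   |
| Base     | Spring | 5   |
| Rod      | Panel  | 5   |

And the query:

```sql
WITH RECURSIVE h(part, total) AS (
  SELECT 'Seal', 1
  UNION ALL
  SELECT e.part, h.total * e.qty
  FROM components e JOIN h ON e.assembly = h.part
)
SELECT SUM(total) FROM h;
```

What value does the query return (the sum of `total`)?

Base: (Seal, total=1).
Iteration 1: components of {Seal} -> Arm = 1*1 = 1, Shaft = 1*5 = 5.
Iteration 2: components of {Arm,Shaft} -> Gear = 1*1 = 1.
Iteration 3: components of {Gear} -> Base = 1*1 = 1, Rod = 1*2 = 2.
Iteration 4: components of {Base,Rod} -> Panel = 2*5 = 10, Spring = 1*5 = 5.
Iteration 5: no further components; recursion stops.
SUM(total) = 1 + 1 + 5 + 1 + 1 + 2 + 5 + 10 = 26.

26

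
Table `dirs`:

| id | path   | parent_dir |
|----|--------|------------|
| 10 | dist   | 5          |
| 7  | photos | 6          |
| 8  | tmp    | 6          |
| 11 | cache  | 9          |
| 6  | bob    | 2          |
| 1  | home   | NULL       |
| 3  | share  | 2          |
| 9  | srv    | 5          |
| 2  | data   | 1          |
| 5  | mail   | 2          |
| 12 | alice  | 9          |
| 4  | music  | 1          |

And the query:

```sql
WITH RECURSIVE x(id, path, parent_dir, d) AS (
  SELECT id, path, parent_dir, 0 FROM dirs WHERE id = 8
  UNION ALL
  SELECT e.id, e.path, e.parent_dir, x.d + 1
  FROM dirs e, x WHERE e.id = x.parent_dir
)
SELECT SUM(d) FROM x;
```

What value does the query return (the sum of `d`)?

Base: id=8 (tmp), parent_dir=6, d 0.
Iteration 1: join on id=6 -> bob (id 6, parent_dir=2, d 1).
Iteration 2: join on id=2 -> data (id 2, parent_dir=1, d 2).
Iteration 3: join on id=1 -> home (id 1, parent_dir=NULL, d 3).
Iteration 4: parent_dir is NULL; no match; recursion stops.
SUM(d) = 0 + 1 + 2 + 3 = 6.

6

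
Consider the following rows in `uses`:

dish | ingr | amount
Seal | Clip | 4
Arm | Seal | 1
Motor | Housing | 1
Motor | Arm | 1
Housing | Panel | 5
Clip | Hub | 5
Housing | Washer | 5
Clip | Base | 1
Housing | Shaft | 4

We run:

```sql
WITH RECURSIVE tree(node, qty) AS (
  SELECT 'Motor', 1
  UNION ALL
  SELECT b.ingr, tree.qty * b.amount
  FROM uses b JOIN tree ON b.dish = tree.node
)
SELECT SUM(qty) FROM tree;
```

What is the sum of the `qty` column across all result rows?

Base: (Motor, qty=1).
Iteration 1: components of {Motor} -> Arm = 1*1 = 1, Housing = 1*1 = 1.
Iteration 2: components of {Arm,Housing} -> Panel = 1*5 = 5, Seal = 1*1 = 1, Shaft = 1*4 = 4, Washer = 1*5 = 5.
Iteration 3: components of {Panel,Seal,Shaft,Washer} -> Clip = 1*4 = 4.
Iteration 4: components of {Clip} -> Base = 4*1 = 4, Hub = 4*5 = 20.
Iteration 5: no further components; recursion stops.
SUM(qty) = 1 + 1 + 1 + 5 + 5 + 4 + 1 + 4 + 4 + 20 = 46.

46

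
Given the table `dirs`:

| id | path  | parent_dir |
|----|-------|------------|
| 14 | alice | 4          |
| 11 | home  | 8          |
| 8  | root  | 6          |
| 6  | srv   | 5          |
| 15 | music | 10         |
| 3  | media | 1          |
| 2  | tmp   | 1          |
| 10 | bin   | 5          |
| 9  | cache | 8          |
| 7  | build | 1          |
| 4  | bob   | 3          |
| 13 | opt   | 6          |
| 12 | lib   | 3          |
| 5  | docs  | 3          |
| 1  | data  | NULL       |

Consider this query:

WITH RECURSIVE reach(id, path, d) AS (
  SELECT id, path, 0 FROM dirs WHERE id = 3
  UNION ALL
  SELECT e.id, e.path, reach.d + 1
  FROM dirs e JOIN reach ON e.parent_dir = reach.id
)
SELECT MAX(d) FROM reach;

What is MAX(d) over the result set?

Base: id=3 (media) at d 0.
Iteration 1: rows with parent_dir in {3} -> bob (id 4, d 1), docs (id 5, d 1), lib (id 12, d 1).
Iteration 2: rows with parent_dir in {4,5,12} -> srv (id 6, d 2), bin (id 10, d 2), alice (id 14, d 2).
Iteration 3: rows with parent_dir in {6,10,14} -> root (id 8, d 3), opt (id 13, d 3), music (id 15, d 3).
Iteration 4: rows with parent_dir in {8,13,15} -> cache (id 9, d 4), home (id 11, d 4).
Iteration 5: no rows with parent_dir in {9,11}; recursion stops.
d values: 0, 1, 1, 1, 2, 2, 2, 3, 3, 3, 4, 4; the maximum is 4.

4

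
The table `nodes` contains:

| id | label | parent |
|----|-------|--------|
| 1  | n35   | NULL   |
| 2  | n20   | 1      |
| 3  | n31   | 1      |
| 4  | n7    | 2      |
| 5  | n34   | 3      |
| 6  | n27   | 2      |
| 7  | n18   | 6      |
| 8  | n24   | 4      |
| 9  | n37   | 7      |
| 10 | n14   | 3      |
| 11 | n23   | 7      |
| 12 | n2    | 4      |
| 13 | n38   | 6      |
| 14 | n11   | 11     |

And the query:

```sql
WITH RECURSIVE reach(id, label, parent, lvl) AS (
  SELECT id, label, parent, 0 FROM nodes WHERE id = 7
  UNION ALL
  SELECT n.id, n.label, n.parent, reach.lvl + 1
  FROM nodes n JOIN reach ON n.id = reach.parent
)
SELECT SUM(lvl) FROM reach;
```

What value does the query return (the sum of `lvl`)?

Base: id=7 (n18), parent=6, lvl 0.
Iteration 1: join on id=6 -> n27 (id 6, parent=2, lvl 1).
Iteration 2: join on id=2 -> n20 (id 2, parent=1, lvl 2).
Iteration 3: join on id=1 -> n35 (id 1, parent=NULL, lvl 3).
Iteration 4: parent is NULL; no match; recursion stops.
SUM(lvl) = 0 + 1 + 2 + 3 = 6.

6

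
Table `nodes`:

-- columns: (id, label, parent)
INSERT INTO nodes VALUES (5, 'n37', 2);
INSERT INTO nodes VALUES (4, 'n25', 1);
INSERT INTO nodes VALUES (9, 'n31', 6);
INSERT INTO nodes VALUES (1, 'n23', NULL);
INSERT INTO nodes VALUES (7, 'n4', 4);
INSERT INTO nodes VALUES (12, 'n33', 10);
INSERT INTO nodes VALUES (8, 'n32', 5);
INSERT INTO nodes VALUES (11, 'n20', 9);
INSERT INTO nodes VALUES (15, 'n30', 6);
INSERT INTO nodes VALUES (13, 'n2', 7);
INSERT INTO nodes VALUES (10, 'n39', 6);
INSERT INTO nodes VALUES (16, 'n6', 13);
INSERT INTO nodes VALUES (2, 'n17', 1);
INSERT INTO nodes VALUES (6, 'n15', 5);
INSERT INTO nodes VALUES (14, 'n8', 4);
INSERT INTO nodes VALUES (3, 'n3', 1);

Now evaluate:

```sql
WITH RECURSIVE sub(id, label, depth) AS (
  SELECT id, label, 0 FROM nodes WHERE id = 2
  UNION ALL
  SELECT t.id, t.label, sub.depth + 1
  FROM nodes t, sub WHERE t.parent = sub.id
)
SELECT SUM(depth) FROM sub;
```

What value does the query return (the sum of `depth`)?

Base: id=2 (n17) at depth 0.
Iteration 1: rows with parent in {2} -> n37 (id 5, depth 1).
Iteration 2: rows with parent in {5} -> n15 (id 6, depth 2), n32 (id 8, depth 2).
Iteration 3: rows with parent in {6,8} -> n31 (id 9, depth 3), n39 (id 10, depth 3), n30 (id 15, depth 3).
Iteration 4: rows with parent in {9,10,15} -> n20 (id 11, depth 4), n33 (id 12, depth 4).
Iteration 5: no rows with parent in {11,12}; recursion stops.
SUM(depth) = 0 + 1 + 2 + 2 + 3 + 3 + 3 + 4 + 4 = 22.

22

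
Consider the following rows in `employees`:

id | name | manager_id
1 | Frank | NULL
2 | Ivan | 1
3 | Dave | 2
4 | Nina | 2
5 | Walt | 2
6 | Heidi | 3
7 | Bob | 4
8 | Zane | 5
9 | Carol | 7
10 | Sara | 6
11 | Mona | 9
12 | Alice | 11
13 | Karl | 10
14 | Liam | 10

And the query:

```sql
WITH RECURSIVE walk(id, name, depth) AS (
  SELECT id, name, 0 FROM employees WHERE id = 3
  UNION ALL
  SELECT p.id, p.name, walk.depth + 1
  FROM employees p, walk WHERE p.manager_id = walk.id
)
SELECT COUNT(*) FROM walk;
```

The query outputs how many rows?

Base: id=3 (Dave) at depth 0.
Iteration 1: rows with manager_id in {3} -> Heidi (id 6, depth 1).
Iteration 2: rows with manager_id in {6} -> Sara (id 10, depth 2).
Iteration 3: rows with manager_id in {10} -> Karl (id 13, depth 3), Liam (id 14, depth 3).
Iteration 4: no rows with manager_id in {13,14}; recursion stops.
Total rows emitted: 5.

5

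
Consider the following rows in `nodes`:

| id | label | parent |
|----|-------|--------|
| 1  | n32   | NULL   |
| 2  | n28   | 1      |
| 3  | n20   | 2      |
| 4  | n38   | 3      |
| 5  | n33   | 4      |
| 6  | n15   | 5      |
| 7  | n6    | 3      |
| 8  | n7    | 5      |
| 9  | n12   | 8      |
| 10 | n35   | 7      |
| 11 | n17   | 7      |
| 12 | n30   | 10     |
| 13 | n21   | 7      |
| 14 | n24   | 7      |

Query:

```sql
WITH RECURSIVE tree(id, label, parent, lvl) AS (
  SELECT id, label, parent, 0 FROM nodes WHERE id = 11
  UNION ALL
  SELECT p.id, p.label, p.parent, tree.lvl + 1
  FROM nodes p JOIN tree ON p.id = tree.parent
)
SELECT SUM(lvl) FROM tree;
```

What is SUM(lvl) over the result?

10

Base: id=11 (n17), parent=7, lvl 0.
Iteration 1: join on id=7 -> n6 (id 7, parent=3, lvl 1).
Iteration 2: join on id=3 -> n20 (id 3, parent=2, lvl 2).
Iteration 3: join on id=2 -> n28 (id 2, parent=1, lvl 3).
Iteration 4: join on id=1 -> n32 (id 1, parent=NULL, lvl 4).
Iteration 5: parent is NULL; no match; recursion stops.
SUM(lvl) = 0 + 1 + 2 + 3 + 4 = 10.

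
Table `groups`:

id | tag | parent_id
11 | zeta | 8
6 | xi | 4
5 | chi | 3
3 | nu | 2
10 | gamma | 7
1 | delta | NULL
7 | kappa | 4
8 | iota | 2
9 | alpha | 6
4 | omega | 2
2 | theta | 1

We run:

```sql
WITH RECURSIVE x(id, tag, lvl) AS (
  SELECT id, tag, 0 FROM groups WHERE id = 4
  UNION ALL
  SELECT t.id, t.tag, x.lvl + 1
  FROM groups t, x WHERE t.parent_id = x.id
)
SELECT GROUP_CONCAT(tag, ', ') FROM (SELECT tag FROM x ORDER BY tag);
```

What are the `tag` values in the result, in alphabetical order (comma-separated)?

alpha, gamma, kappa, omega, xi

Base: id=4 (omega) at lvl 0.
Iteration 1: rows with parent_id in {4} -> xi (id 6, lvl 1), kappa (id 7, lvl 1).
Iteration 2: rows with parent_id in {6,7} -> alpha (id 9, lvl 2), gamma (id 10, lvl 2).
Iteration 3: no rows with parent_id in {9,10}; recursion stops.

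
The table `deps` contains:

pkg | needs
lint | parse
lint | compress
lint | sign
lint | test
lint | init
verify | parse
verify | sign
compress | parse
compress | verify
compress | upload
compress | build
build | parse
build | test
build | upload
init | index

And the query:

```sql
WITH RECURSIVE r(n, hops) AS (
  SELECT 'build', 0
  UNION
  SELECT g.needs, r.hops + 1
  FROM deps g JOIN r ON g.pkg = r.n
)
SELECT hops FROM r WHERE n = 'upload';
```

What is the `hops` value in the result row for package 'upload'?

Base: (build, hops=0).
Iteration 1: edges from {build} -> (parse, hops=1), (test, hops=1), (upload, hops=1).
Iteration 2: no outgoing edges from {parse,test,upload}; recursion stops.

1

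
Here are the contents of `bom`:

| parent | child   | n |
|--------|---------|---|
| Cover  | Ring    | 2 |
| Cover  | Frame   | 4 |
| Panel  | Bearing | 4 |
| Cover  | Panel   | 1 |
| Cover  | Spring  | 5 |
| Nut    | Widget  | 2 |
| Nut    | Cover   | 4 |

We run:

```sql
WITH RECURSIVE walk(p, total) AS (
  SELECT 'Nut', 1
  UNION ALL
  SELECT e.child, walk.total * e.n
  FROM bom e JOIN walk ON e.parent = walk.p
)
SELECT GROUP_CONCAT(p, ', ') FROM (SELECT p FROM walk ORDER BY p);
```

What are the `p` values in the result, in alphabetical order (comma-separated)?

Base: (Nut, total=1).
Iteration 1: components of {Nut} -> Cover = 1*4 = 4, Widget = 1*2 = 2.
Iteration 2: components of {Cover,Widget} -> Frame = 4*4 = 16, Panel = 4*1 = 4, Ring = 4*2 = 8, Spring = 4*5 = 20.
Iteration 3: components of {Frame,Panel,Ring,Spring} -> Bearing = 4*4 = 16.
Iteration 4: no further components; recursion stops.

Bearing, Cover, Frame, Nut, Panel, Ring, Spring, Widget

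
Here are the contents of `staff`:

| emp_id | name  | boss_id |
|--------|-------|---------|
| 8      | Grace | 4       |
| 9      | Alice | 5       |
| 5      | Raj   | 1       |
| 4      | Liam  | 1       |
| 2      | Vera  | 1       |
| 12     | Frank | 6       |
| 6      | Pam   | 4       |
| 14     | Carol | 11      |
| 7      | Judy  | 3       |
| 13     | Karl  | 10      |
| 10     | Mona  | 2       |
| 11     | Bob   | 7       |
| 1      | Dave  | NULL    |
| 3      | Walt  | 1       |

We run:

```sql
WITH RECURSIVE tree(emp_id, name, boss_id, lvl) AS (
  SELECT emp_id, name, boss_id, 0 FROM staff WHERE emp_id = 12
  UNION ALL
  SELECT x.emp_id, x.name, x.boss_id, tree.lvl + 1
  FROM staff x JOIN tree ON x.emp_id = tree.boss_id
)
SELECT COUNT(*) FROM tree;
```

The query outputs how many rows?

Base: emp_id=12 (Frank), boss_id=6, lvl 0.
Iteration 1: join on emp_id=6 -> Pam (id 6, boss_id=4, lvl 1).
Iteration 2: join on emp_id=4 -> Liam (id 4, boss_id=1, lvl 2).
Iteration 3: join on emp_id=1 -> Dave (id 1, boss_id=NULL, lvl 3).
Iteration 4: boss_id is NULL; no match; recursion stops.
Total rows emitted: 4.

4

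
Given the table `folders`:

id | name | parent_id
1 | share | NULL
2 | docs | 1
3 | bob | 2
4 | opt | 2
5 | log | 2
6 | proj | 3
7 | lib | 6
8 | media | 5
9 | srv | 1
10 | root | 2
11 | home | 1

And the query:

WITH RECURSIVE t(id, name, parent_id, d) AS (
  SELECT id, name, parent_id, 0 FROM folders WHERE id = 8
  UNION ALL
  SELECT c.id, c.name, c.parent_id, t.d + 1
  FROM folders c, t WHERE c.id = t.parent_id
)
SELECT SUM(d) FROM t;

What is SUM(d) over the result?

6

Base: id=8 (media), parent_id=5, d 0.
Iteration 1: join on id=5 -> log (id 5, parent_id=2, d 1).
Iteration 2: join on id=2 -> docs (id 2, parent_id=1, d 2).
Iteration 3: join on id=1 -> share (id 1, parent_id=NULL, d 3).
Iteration 4: parent_id is NULL; no match; recursion stops.
SUM(d) = 0 + 1 + 2 + 3 = 6.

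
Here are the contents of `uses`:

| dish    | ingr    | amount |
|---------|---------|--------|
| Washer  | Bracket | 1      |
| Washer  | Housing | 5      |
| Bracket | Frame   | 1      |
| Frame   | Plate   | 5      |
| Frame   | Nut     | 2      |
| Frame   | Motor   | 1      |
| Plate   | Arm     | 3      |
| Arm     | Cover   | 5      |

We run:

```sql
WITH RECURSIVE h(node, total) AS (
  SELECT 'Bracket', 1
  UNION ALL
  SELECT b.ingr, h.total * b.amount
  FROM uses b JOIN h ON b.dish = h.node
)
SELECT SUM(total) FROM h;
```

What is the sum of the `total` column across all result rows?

100

Base: (Bracket, total=1).
Iteration 1: components of {Bracket} -> Frame = 1*1 = 1.
Iteration 2: components of {Frame} -> Motor = 1*1 = 1, Nut = 1*2 = 2, Plate = 1*5 = 5.
Iteration 3: components of {Motor,Nut,Plate} -> Arm = 5*3 = 15.
Iteration 4: components of {Arm} -> Cover = 15*5 = 75.
Iteration 5: no further components; recursion stops.
SUM(total) = 1 + 1 + 5 + 2 + 1 + 15 + 75 = 100.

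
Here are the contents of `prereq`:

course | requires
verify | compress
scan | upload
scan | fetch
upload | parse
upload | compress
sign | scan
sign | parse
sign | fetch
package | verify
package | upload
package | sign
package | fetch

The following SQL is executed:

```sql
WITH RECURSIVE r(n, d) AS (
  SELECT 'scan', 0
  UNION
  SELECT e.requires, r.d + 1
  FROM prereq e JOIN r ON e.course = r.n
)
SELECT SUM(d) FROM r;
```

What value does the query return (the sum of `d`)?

6

Base: (scan, d=0).
Iteration 1: edges from {scan} -> (fetch, d=1), (upload, d=1).
Iteration 2: edges from {fetch,upload} -> (compress, d=2), (parse, d=2).
Iteration 3: no outgoing edges from {compress,parse}; recursion stops.
SUM(d) = 0 + 1 + 1 + 2 + 2 = 6.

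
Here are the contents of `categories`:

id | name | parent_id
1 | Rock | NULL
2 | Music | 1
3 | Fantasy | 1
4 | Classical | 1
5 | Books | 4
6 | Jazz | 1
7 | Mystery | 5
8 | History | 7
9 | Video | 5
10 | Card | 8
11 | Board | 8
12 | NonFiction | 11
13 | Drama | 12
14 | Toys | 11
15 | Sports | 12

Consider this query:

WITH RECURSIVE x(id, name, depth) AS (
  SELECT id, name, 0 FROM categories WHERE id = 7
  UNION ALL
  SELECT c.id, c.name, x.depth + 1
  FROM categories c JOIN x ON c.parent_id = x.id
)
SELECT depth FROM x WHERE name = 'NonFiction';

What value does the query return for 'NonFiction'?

3

Base: id=7 (Mystery) at depth 0.
Iteration 1: rows with parent_id in {7} -> History (id 8, depth 1).
Iteration 2: rows with parent_id in {8} -> Card (id 10, depth 2), Board (id 11, depth 2).
Iteration 3: rows with parent_id in {10,11} -> NonFiction (id 12, depth 3), Toys (id 14, depth 3).
Iteration 4: rows with parent_id in {12,14} -> Drama (id 13, depth 4), Sports (id 15, depth 4).
Iteration 5: no rows with parent_id in {13,15}; recursion stops.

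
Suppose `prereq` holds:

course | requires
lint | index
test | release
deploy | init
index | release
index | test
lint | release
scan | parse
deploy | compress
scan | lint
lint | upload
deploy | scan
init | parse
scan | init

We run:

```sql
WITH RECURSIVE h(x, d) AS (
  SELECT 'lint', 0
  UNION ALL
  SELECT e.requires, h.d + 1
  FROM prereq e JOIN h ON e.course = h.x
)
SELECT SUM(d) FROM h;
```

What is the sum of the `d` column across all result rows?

10

Base: (lint, d=0).
Iteration 1: edges from {lint} -> (index, d=1), (release, d=1), (upload, d=1).
Iteration 2: edges from {index,release,upload} -> (release, d=2), (test, d=2).
Iteration 3: edges from {release,test} -> (release, d=3).
Iteration 4: no outgoing edges from {release}; recursion stops.
SUM(d) = 0 + 1 + 1 + 1 + 2 + 2 + 3 = 10.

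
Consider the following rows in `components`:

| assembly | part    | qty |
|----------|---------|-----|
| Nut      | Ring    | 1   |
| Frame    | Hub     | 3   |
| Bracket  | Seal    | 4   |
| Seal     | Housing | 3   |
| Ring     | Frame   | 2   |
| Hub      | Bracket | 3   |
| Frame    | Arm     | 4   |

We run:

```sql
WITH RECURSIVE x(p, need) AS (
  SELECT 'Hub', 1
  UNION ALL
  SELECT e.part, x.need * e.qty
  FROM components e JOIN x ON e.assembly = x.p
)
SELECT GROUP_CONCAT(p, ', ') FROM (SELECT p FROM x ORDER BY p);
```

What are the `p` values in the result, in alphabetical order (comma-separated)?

Bracket, Housing, Hub, Seal

Base: (Hub, need=1).
Iteration 1: components of {Hub} -> Bracket = 1*3 = 3.
Iteration 2: components of {Bracket} -> Seal = 3*4 = 12.
Iteration 3: components of {Seal} -> Housing = 12*3 = 36.
Iteration 4: no further components; recursion stops.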